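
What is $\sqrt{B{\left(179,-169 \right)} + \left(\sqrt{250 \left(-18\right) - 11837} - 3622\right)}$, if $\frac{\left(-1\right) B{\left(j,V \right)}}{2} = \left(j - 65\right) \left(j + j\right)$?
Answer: $\sqrt{-85246 + 31 i \sqrt{17}} \approx 0.219 + 291.97 i$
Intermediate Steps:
$B{\left(j,V \right)} = - 4 j \left(-65 + j\right)$ ($B{\left(j,V \right)} = - 2 \left(j - 65\right) \left(j + j\right) = - 2 \left(-65 + j\right) 2 j = - 2 \cdot 2 j \left(-65 + j\right) = - 4 j \left(-65 + j\right)$)
$\sqrt{B{\left(179,-169 \right)} + \left(\sqrt{250 \left(-18\right) - 11837} - 3622\right)} = \sqrt{4 \cdot 179 \left(65 - 179\right) + \left(\sqrt{250 \left(-18\right) - 11837} - 3622\right)} = \sqrt{4 \cdot 179 \left(65 - 179\right) - \left(3622 - \sqrt{-4500 - 11837}\right)} = \sqrt{4 \cdot 179 \left(-114\right) - \left(3622 - \sqrt{-16337}\right)} = \sqrt{-81624 - \left(3622 - 31 i \sqrt{17}\right)} = \sqrt{-85246 + 31 i \sqrt{17}}$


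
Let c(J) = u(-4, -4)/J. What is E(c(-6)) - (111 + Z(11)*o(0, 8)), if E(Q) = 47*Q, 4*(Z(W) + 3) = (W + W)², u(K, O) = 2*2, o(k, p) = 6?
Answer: -2551/3 ≈ -850.33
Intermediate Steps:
u(K, O) = 4
c(J) = 4/J
Z(W) = -3 + W² (Z(W) = -3 + (W + W)²/4 = -3 + (2*W)²/4 = -3 + (4*W²)/4 = -3 + W²)
E(c(-6)) - (111 + Z(11)*o(0, 8)) = 47*(4/(-6)) - (111 + (-3 + 11²)*6) = 47*(4*(-⅙)) - (111 + (-3 + 121)*6) = 47*(-⅔) - (111 + 118*6) = -94/3 - (111 + 708) = -94/3 - 1*819 = -94/3 - 819 = -2551/3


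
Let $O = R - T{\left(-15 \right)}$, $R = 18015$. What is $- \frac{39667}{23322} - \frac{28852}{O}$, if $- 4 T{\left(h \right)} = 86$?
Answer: $- \frac{2776680379}{841294506} \approx -3.3005$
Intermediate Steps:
$T{\left(h \right)} = - \frac{43}{2}$ ($T{\left(h \right)} = \left(- \frac{1}{4}\right) 86 = - \frac{43}{2}$)
$O = \frac{36073}{2}$ ($O = 18015 - - \frac{43}{2} = 18015 + \frac{43}{2} = \frac{36073}{2} \approx 18037.0$)
$- \frac{39667}{23322} - \frac{28852}{O} = - \frac{39667}{23322} - \frac{28852}{\frac{36073}{2}} = \left(-39667\right) \frac{1}{23322} - \frac{57704}{36073} = - \frac{39667}{23322} - \frac{57704}{36073} = - \frac{2776680379}{841294506}$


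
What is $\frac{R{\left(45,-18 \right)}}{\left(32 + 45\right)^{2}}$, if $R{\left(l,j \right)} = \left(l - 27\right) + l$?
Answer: $\frac{9}{847} \approx 0.010626$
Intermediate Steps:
$R{\left(l,j \right)} = -27 + 2 l$ ($R{\left(l,j \right)} = \left(-27 + l\right) + l = -27 + 2 l$)
$\frac{R{\left(45,-18 \right)}}{\left(32 + 45\right)^{2}} = \frac{-27 + 2 \cdot 45}{\left(32 + 45\right)^{2}} = \frac{-27 + 90}{77^{2}} = \frac{63}{5929} = 63 \cdot \frac{1}{5929} = \frac{9}{847}$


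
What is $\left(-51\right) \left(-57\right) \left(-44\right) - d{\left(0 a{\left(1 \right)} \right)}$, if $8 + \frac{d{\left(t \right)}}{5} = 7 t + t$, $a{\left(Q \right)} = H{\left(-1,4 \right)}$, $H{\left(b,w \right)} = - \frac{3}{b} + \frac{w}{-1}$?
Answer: $-127868$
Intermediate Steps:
$H{\left(b,w \right)} = - w - \frac{3}{b}$ ($H{\left(b,w \right)} = - \frac{3}{b} + w \left(-1\right) = - \frac{3}{b} - w = - w - \frac{3}{b}$)
$a{\left(Q \right)} = -1$ ($a{\left(Q \right)} = \left(-1\right) 4 - \frac{3}{-1} = -4 - -3 = -4 + 3 = -1$)
$d{\left(t \right)} = -40 + 40 t$ ($d{\left(t \right)} = -40 + 5 \left(7 t + t\right) = -40 + 5 \cdot 8 t = -40 + 40 t$)
$\left(-51\right) \left(-57\right) \left(-44\right) - d{\left(0 a{\left(1 \right)} \right)} = \left(-51\right) \left(-57\right) \left(-44\right) - \left(-40 + 40 \cdot 0 \left(-1\right)\right) = 2907 \left(-44\right) - \left(-40 + 40 \cdot 0\right) = -127908 - \left(-40 + 0\right) = -127908 - -40 = -127908 + 40 = -127868$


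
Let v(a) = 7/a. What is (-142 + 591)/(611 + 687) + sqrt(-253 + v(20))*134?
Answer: 449/1298 + 67*I*sqrt(25265)/5 ≈ 0.34592 + 2129.9*I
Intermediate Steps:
(-142 + 591)/(611 + 687) + sqrt(-253 + v(20))*134 = (-142 + 591)/(611 + 687) + sqrt(-253 + 7/20)*134 = 449/1298 + sqrt(-253 + 7*(1/20))*134 = 449*(1/1298) + sqrt(-253 + 7/20)*134 = 449/1298 + sqrt(-5053/20)*134 = 449/1298 + (I*sqrt(25265)/10)*134 = 449/1298 + 67*I*sqrt(25265)/5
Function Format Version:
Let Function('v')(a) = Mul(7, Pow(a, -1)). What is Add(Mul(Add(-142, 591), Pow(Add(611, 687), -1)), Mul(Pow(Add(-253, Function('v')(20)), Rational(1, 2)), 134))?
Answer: Add(Rational(449, 1298), Mul(Rational(67, 5), I, Pow(25265, Rational(1, 2)))) ≈ Add(0.34592, Mul(2129.9, I))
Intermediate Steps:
Add(Mul(Add(-142, 591), Pow(Add(611, 687), -1)), Mul(Pow(Add(-253, Function('v')(20)), Rational(1, 2)), 134)) = Add(Mul(Add(-142, 591), Pow(Add(611, 687), -1)), Mul(Pow(Add(-253, Mul(7, Pow(20, -1))), Rational(1, 2)), 134)) = Add(Mul(449, Pow(1298, -1)), Mul(Pow(Add(-253, Mul(7, Rational(1, 20))), Rational(1, 2)), 134)) = Add(Mul(449, Rational(1, 1298)), Mul(Pow(Add(-253, Rational(7, 20)), Rational(1, 2)), 134)) = Add(Rational(449, 1298), Mul(Pow(Rational(-5053, 20), Rational(1, 2)), 134)) = Add(Rational(449, 1298), Mul(Mul(Rational(1, 10), I, Pow(25265, Rational(1, 2))), 134)) = Add(Rational(449, 1298), Mul(Rational(67, 5), I, Pow(25265, Rational(1, 2))))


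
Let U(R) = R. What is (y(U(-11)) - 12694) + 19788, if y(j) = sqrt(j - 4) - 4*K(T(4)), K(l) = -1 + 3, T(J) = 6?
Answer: 7086 + I*sqrt(15) ≈ 7086.0 + 3.873*I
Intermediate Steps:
K(l) = 2
y(j) = -8 + sqrt(-4 + j) (y(j) = sqrt(j - 4) - 4*2 = sqrt(-4 + j) - 8 = -8 + sqrt(-4 + j))
(y(U(-11)) - 12694) + 19788 = ((-8 + sqrt(-4 - 11)) - 12694) + 19788 = ((-8 + sqrt(-15)) - 12694) + 19788 = ((-8 + I*sqrt(15)) - 12694) + 19788 = (-12702 + I*sqrt(15)) + 19788 = 7086 + I*sqrt(15)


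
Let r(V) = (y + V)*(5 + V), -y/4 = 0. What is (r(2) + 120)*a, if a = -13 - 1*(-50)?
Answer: 4958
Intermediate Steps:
y = 0 (y = -4*0 = 0)
r(V) = V*(5 + V) (r(V) = (0 + V)*(5 + V) = V*(5 + V))
a = 37 (a = -13 + 50 = 37)
(r(2) + 120)*a = (2*(5 + 2) + 120)*37 = (2*7 + 120)*37 = (14 + 120)*37 = 134*37 = 4958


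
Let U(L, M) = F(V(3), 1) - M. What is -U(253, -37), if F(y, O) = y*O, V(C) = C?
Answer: -40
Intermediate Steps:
F(y, O) = O*y
U(L, M) = 3 - M (U(L, M) = 1*3 - M = 3 - M)
-U(253, -37) = -(3 - 1*(-37)) = -(3 + 37) = -1*40 = -40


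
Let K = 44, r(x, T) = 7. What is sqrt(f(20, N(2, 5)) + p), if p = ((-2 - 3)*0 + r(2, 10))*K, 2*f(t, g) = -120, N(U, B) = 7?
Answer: 2*sqrt(62) ≈ 15.748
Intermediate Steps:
f(t, g) = -60 (f(t, g) = (1/2)*(-120) = -60)
p = 308 (p = ((-2 - 3)*0 + 7)*44 = (-5*0 + 7)*44 = (0 + 7)*44 = 7*44 = 308)
sqrt(f(20, N(2, 5)) + p) = sqrt(-60 + 308) = sqrt(248) = 2*sqrt(62)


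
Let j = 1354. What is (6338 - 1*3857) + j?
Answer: 3835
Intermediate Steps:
(6338 - 1*3857) + j = (6338 - 1*3857) + 1354 = (6338 - 3857) + 1354 = 2481 + 1354 = 3835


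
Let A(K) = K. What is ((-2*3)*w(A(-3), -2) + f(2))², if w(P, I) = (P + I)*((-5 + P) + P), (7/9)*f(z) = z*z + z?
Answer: 5089536/49 ≈ 1.0387e+5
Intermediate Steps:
f(z) = 9*z/7 + 9*z²/7 (f(z) = 9*(z*z + z)/7 = 9*(z² + z)/7 = 9*(z + z²)/7 = 9*z/7 + 9*z²/7)
w(P, I) = (-5 + 2*P)*(I + P) (w(P, I) = (I + P)*(-5 + 2*P) = (-5 + 2*P)*(I + P))
((-2*3)*w(A(-3), -2) + f(2))² = ((-2*3)*(-5*(-2) - 5*(-3) + 2*(-3)² + 2*(-2)*(-3)) + (9/7)*2*(1 + 2))² = (-6*(10 + 15 + 2*9 + 12) + (9/7)*2*3)² = (-6*(10 + 15 + 18 + 12) + 54/7)² = (-6*55 + 54/7)² = (-330 + 54/7)² = (-2256/7)² = 5089536/49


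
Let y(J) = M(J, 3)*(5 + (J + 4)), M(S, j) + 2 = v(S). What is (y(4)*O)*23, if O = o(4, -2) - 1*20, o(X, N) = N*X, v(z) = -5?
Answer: 58604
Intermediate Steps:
M(S, j) = -7 (M(S, j) = -2 - 5 = -7)
y(J) = -63 - 7*J (y(J) = -7*(5 + (J + 4)) = -7*(5 + (4 + J)) = -7*(9 + J) = -63 - 7*J)
O = -28 (O = -2*4 - 1*20 = -8 - 20 = -28)
(y(4)*O)*23 = ((-63 - 7*4)*(-28))*23 = ((-63 - 28)*(-28))*23 = -91*(-28)*23 = 2548*23 = 58604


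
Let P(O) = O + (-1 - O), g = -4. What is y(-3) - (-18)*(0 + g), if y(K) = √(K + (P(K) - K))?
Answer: -72 + I ≈ -72.0 + 1.0*I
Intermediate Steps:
P(O) = -1
y(K) = I (y(K) = √(K + (-1 - K)) = √(-1) = I)
y(-3) - (-18)*(0 + g) = I - (-18)*(0 - 4) = I - (-18)*(-4) = I - 6*12 = I - 72 = -72 + I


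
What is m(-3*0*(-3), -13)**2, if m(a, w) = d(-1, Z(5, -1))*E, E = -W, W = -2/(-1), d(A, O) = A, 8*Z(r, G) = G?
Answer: 4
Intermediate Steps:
Z(r, G) = G/8
W = 2 (W = -2*(-1) = 2)
E = -2 (E = -1*2 = -2)
m(a, w) = 2 (m(a, w) = -1*(-2) = 2)
m(-3*0*(-3), -13)**2 = 2**2 = 4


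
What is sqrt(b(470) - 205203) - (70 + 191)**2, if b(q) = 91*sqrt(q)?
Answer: -68121 + I*sqrt(205203 - 91*sqrt(470)) ≈ -68121.0 + 450.81*I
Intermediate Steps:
sqrt(b(470) - 205203) - (70 + 191)**2 = sqrt(91*sqrt(470) - 205203) - (70 + 191)**2 = sqrt(-205203 + 91*sqrt(470)) - 1*261**2 = sqrt(-205203 + 91*sqrt(470)) - 1*68121 = sqrt(-205203 + 91*sqrt(470)) - 68121 = -68121 + sqrt(-205203 + 91*sqrt(470))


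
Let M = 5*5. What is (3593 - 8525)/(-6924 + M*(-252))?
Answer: 411/1102 ≈ 0.37296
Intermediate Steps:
M = 25
(3593 - 8525)/(-6924 + M*(-252)) = (3593 - 8525)/(-6924 + 25*(-252)) = -4932/(-6924 - 6300) = -4932/(-13224) = -4932*(-1/13224) = 411/1102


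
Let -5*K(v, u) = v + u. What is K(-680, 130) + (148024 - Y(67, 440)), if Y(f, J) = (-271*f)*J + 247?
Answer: 8136967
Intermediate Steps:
K(v, u) = -u/5 - v/5 (K(v, u) = -(v + u)/5 = -(u + v)/5 = -u/5 - v/5)
Y(f, J) = 247 - 271*J*f (Y(f, J) = -271*J*f + 247 = 247 - 271*J*f)
K(-680, 130) + (148024 - Y(67, 440)) = (-⅕*130 - ⅕*(-680)) + (148024 - (247 - 271*440*67)) = (-26 + 136) + (148024 - (247 - 7989080)) = 110 + (148024 - 1*(-7988833)) = 110 + (148024 + 7988833) = 110 + 8136857 = 8136967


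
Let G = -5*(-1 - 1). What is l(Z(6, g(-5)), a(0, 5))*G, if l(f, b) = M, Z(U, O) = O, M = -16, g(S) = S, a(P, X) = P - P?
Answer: -160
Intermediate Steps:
a(P, X) = 0
l(f, b) = -16
G = 10 (G = -5*(-2) = 10)
l(Z(6, g(-5)), a(0, 5))*G = -16*10 = -160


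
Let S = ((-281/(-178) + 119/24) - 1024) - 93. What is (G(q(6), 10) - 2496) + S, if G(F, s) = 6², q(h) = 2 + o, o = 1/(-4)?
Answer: -7626509/2136 ≈ -3570.5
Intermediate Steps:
o = -¼ ≈ -0.25000
q(h) = 7/4 (q(h) = 2 - ¼ = 7/4)
G(F, s) = 36
S = -2371949/2136 (S = ((-281*(-1/178) + 119*(1/24)) - 1024) - 93 = ((281/178 + 119/24) - 1024) - 93 = (13963/2136 - 1024) - 93 = -2173301/2136 - 93 = -2371949/2136 ≈ -1110.5)
(G(q(6), 10) - 2496) + S = (36 - 2496) - 2371949/2136 = -2460 - 2371949/2136 = -7626509/2136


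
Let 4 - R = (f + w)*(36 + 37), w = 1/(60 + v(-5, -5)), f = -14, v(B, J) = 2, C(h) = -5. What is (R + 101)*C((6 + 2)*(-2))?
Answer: -349005/62 ≈ -5629.1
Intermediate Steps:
w = 1/62 (w = 1/(60 + 2) = 1/62 ≈ 0.016129)
R = 63539/62 (R = 4 - (-14 + 1/62)*(36 + 37) = 4 - (-867)*73/62 = 4 - 1*(-63291/62) = 4 + 63291/62 = 63539/62 ≈ 1024.8)
(R + 101)*C((6 + 2)*(-2)) = (63539/62 + 101)*(-5) = (69801/62)*(-5) = -349005/62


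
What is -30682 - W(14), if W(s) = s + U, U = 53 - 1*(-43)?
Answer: -30792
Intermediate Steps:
U = 96 (U = 53 + 43 = 96)
W(s) = 96 + s (W(s) = s + 96 = 96 + s)
-30682 - W(14) = -30682 - (96 + 14) = -30682 - 1*110 = -30682 - 110 = -30792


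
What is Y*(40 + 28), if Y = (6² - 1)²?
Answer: 83300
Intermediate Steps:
Y = 1225 (Y = (36 - 1)² = 35² = 1225)
Y*(40 + 28) = 1225*(40 + 28) = 1225*68 = 83300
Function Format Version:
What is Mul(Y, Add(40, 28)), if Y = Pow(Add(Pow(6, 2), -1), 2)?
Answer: 83300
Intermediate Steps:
Y = 1225 (Y = Pow(Add(36, -1), 2) = Pow(35, 2) = 1225)
Mul(Y, Add(40, 28)) = Mul(1225, Add(40, 28)) = Mul(1225, 68) = 83300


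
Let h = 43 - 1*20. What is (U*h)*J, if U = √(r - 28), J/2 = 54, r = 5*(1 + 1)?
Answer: 7452*I*√2 ≈ 10539.0*I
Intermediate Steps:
r = 10 (r = 5*2 = 10)
h = 23 (h = 43 - 20 = 23)
J = 108 (J = 2*54 = 108)
U = 3*I*√2 (U = √(10 - 28) = √(-18) = 3*I*√2 ≈ 4.2426*I)
(U*h)*J = ((3*I*√2)*23)*108 = (69*I*√2)*108 = 7452*I*√2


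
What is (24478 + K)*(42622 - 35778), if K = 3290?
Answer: 190044192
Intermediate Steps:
(24478 + K)*(42622 - 35778) = (24478 + 3290)*(42622 - 35778) = 27768*6844 = 190044192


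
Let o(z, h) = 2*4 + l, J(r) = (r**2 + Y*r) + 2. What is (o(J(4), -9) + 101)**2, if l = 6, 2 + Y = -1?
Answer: 13225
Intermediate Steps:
Y = -3 (Y = -2 - 1 = -3)
J(r) = 2 + r**2 - 3*r (J(r) = (r**2 - 3*r) + 2 = 2 + r**2 - 3*r)
o(z, h) = 14 (o(z, h) = 2*4 + 6 = 8 + 6 = 14)
(o(J(4), -9) + 101)**2 = (14 + 101)**2 = 115**2 = 13225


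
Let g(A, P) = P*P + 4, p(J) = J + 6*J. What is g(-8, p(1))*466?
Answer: 24698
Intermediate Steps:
p(J) = 7*J
g(A, P) = 4 + P**2 (g(A, P) = P**2 + 4 = 4 + P**2)
g(-8, p(1))*466 = (4 + (7*1)**2)*466 = (4 + 7**2)*466 = (4 + 49)*466 = 53*466 = 24698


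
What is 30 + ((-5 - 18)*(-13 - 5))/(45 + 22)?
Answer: 2424/67 ≈ 36.179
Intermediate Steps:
30 + ((-5 - 18)*(-13 - 5))/(45 + 22) = 30 + (-23*(-18))/67 = 30 + (1/67)*414 = 30 + 414/67 = 2424/67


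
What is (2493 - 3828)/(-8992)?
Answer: 1335/8992 ≈ 0.14847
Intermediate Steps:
(2493 - 3828)/(-8992) = -1335*(-1/8992) = 1335/8992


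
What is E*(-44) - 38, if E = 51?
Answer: -2282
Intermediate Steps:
E*(-44) - 38 = 51*(-44) - 38 = -2244 - 38 = -2282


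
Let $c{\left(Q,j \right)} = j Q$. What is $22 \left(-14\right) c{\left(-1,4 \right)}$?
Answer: $1232$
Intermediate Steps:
$c{\left(Q,j \right)} = Q j$
$22 \left(-14\right) c{\left(-1,4 \right)} = 22 \left(-14\right) \left(\left(-1\right) 4\right) = \left(-308\right) \left(-4\right) = 1232$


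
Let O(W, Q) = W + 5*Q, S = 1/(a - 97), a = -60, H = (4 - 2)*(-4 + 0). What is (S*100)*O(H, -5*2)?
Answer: 5800/157 ≈ 36.943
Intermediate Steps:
H = -8 (H = 2*(-4) = -8)
S = -1/157 (S = 1/(-60 - 97) = 1/(-157) = -1/157 ≈ -0.0063694)
(S*100)*O(H, -5*2) = (-1/157*100)*(-8 + 5*(-5*2)) = -100*(-8 + 5*(-10))/157 = -100*(-8 - 50)/157 = -100/157*(-58) = 5800/157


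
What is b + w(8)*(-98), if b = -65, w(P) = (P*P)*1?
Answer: -6337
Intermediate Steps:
w(P) = P² (w(P) = P²*1 = P²)
b + w(8)*(-98) = -65 + 8²*(-98) = -65 + 64*(-98) = -65 - 6272 = -6337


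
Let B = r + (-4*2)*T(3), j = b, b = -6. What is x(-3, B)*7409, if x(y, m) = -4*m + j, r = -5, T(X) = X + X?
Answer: 1526254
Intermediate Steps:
T(X) = 2*X
j = -6
B = -53 (B = -5 + (-4*2)*(2*3) = -5 - 8*6 = -5 - 48 = -53)
x(y, m) = -6 - 4*m (x(y, m) = -4*m - 6 = -6 - 4*m)
x(-3, B)*7409 = (-6 - 4*(-53))*7409 = (-6 + 212)*7409 = 206*7409 = 1526254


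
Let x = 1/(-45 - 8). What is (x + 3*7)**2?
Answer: 1236544/2809 ≈ 440.21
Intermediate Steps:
x = -1/53 (x = 1/(-53) = -1/53 ≈ -0.018868)
(x + 3*7)**2 = (-1/53 + 3*7)**2 = (-1/53 + 21)**2 = (1112/53)**2 = 1236544/2809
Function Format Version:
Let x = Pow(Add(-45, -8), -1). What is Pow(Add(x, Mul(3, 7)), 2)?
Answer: Rational(1236544, 2809) ≈ 440.21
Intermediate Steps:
x = Rational(-1, 53) (x = Pow(-53, -1) = Rational(-1, 53) ≈ -0.018868)
Pow(Add(x, Mul(3, 7)), 2) = Pow(Add(Rational(-1, 53), Mul(3, 7)), 2) = Pow(Add(Rational(-1, 53), 21), 2) = Pow(Rational(1112, 53), 2) = Rational(1236544, 2809)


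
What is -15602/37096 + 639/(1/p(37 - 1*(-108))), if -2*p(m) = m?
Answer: -859290271/18548 ≈ -46328.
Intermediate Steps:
p(m) = -m/2
-15602/37096 + 639/(1/p(37 - 1*(-108))) = -15602/37096 + 639/(1/(-(37 - 1*(-108))/2)) = -15602*1/37096 + 639/(1/(-(37 + 108)/2)) = -7801/18548 + 639/(1/(-1/2*145)) = -7801/18548 + 639/(1/(-145/2)) = -7801/18548 + 639/(-2/145) = -7801/18548 + 639*(-145/2) = -7801/18548 - 92655/2 = -859290271/18548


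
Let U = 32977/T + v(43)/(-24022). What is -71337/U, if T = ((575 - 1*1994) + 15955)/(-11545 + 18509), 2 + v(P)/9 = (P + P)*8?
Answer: -444816503034/98510829767 ≈ -4.5154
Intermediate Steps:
v(P) = -18 + 144*P (v(P) = -18 + 9*((P + P)*8) = -18 + 9*((2*P)*8) = -18 + 9*(16*P) = -18 + 144*P)
T = 3634/1741 (T = ((575 - 1994) + 15955)/6964 = (-1419 + 15955)*(1/6964) = 14536*(1/6964) = 3634/1741 ≈ 2.0873)
U = 689575808369/43647974 (U = 32977/(3634/1741) + (-18 + 144*43)/(-24022) = 32977*(1741/3634) + (-18 + 6192)*(-1/24022) = 57412957/3634 + 6174*(-1/24022) = 57412957/3634 - 3087/12011 = 689575808369/43647974 ≈ 15799.)
-71337/U = -71337/689575808369/43647974 = -71337*43647974/689575808369 = -444816503034/98510829767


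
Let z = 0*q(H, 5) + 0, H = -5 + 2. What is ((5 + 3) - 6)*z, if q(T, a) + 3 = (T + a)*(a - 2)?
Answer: 0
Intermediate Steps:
H = -3
q(T, a) = -3 + (-2 + a)*(T + a) (q(T, a) = -3 + (T + a)*(a - 2) = -3 + (T + a)*(-2 + a) = -3 + (-2 + a)*(T + a))
z = 0 (z = 0*(-3 + 5**2 - 2*(-3) - 2*5 - 3*5) + 0 = 0*(-3 + 25 + 6 - 10 - 15) + 0 = 0*3 + 0 = 0 + 0 = 0)
((5 + 3) - 6)*z = ((5 + 3) - 6)*0 = (8 - 6)*0 = 2*0 = 0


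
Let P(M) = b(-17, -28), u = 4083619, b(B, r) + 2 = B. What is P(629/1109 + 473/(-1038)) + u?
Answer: 4083600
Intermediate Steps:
b(B, r) = -2 + B
P(M) = -19 (P(M) = -2 - 17 = -19)
P(629/1109 + 473/(-1038)) + u = -19 + 4083619 = 4083600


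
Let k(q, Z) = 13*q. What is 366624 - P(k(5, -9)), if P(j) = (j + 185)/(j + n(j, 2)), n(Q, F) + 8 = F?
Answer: 21630566/59 ≈ 3.6662e+5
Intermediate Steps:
n(Q, F) = -8 + F
P(j) = (185 + j)/(-6 + j) (P(j) = (j + 185)/(j + (-8 + 2)) = (185 + j)/(j - 6) = (185 + j)/(-6 + j))
366624 - P(k(5, -9)) = 366624 - (185 + 13*5)/(-6 + 13*5) = 366624 - (185 + 65)/(-6 + 65) = 366624 - 250/59 = 21630566/59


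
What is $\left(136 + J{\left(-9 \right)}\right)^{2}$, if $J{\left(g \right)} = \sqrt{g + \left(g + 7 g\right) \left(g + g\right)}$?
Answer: $19783 + 816 \sqrt{143} \approx 29541.0$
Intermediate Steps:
$J{\left(g \right)} = \sqrt{g + 16 g^{2}}$ ($J{\left(g \right)} = \sqrt{g + 8 g 2 g} = \sqrt{g + 16 g^{2}}$)
$\left(136 + J{\left(-9 \right)}\right)^{2} = \left(136 + \sqrt{- 9 \left(1 + 16 \left(-9\right)\right)}\right)^{2} = \left(136 + \sqrt{- 9 \left(1 - 144\right)}\right)^{2} = \left(136 + \sqrt{\left(-9\right) \left(-143\right)}\right)^{2} = \left(136 + \sqrt{1287}\right)^{2} = \left(136 + 3 \sqrt{143}\right)^{2}$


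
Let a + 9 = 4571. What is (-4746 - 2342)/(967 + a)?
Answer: -7088/5529 ≈ -1.2820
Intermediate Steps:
a = 4562 (a = -9 + 4571 = 4562)
(-4746 - 2342)/(967 + a) = (-4746 - 2342)/(967 + 4562) = -7088/5529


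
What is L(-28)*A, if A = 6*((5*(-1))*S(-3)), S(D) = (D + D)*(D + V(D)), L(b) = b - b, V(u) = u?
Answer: 0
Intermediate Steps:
L(b) = 0
S(D) = 4*D**2 (S(D) = (D + D)*(D + D) = (2*D)*(2*D) = 4*D**2)
A = -1080 (A = 6*((5*(-1))*(4*(-3)**2)) = 6*(-20*9) = 6*(-5*36) = 6*(-180) = -1080)
L(-28)*A = 0*(-1080) = 0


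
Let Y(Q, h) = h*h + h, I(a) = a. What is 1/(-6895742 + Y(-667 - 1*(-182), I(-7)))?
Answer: -1/6895700 ≈ -1.4502e-7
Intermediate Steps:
Y(Q, h) = h + h² (Y(Q, h) = h² + h = h + h²)
1/(-6895742 + Y(-667 - 1*(-182), I(-7))) = 1/(-6895742 - 7*(1 - 7)) = 1/(-6895742 - 7*(-6)) = 1/(-6895742 + 42) = 1/(-6895700) = -1/6895700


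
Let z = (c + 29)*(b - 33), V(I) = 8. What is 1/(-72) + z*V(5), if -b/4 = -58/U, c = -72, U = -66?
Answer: 9948469/792 ≈ 12561.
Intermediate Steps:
b = -116/33 (b = -(-232)/(-66) = -(-232)*(-1)/66 = -4*29/33 = -116/33 ≈ -3.5152)
z = 51815/33 (z = (-72 + 29)*(-116/33 - 33) = -43*(-1205/33) = 51815/33 ≈ 1570.2)
1/(-72) + z*V(5) = 1/(-72) + (51815/33)*8 = -1/72 + 414520/33 = 9948469/792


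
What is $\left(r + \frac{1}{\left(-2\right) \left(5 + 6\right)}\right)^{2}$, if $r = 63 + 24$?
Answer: $\frac{3659569}{484} \approx 7561.1$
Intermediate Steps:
$r = 87$
$\left(r + \frac{1}{\left(-2\right) \left(5 + 6\right)}\right)^{2} = \left(87 + \frac{1}{\left(-2\right) \left(5 + 6\right)}\right)^{2} = \left(87 + \frac{1}{\left(-2\right) 11}\right)^{2} = \left(87 + \frac{1}{-22}\right)^{2} = \left(87 - \frac{1}{22}\right)^{2} = \left(\frac{1913}{22}\right)^{2} = \frac{3659569}{484}$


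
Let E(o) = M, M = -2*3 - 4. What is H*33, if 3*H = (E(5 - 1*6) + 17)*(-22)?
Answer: -1694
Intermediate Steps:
M = -10 (M = -6 - 4 = -10)
E(o) = -10
H = -154/3 (H = ((-10 + 17)*(-22))/3 = (7*(-22))/3 = (1/3)*(-154) = -154/3 ≈ -51.333)
H*33 = -154/3*33 = -1694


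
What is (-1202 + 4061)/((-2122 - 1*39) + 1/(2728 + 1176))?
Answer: -3720512/2812181 ≈ -1.3230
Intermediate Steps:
(-1202 + 4061)/((-2122 - 1*39) + 1/(2728 + 1176)) = 2859/((-2122 - 39) + 1/3904) = 2859/(-2161 + 1/3904) = 2859/(-8436543/3904) = 2859*(-3904/8436543) = -3720512/2812181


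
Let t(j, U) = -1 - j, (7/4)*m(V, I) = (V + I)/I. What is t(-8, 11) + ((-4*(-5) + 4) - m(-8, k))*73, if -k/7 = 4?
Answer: 83563/49 ≈ 1705.4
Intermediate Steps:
k = -28 (k = -7*4 = -28)
m(V, I) = 4*(I + V)/(7*I) (m(V, I) = 4*((V + I)/I)/7 = 4*((I + V)/I)/7 = 4*(I + V)/(7*I))
t(-8, 11) + ((-4*(-5) + 4) - m(-8, k))*73 = (-1 - 1*(-8)) + ((-4*(-5) + 4) - 4*(-28 - 8)/(7*(-28)))*73 = (-1 + 8) + ((20 + 4) - 4*(-1)*(-36)/(7*28))*73 = 7 + (24 - 1*36/49)*73 = 7 + (24 - 36/49)*73 = 7 + (1140/49)*73 = 7 + 83220/49 = 83563/49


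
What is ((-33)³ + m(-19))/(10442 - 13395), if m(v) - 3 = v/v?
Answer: 35933/2953 ≈ 12.168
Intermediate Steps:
m(v) = 4 (m(v) = 3 + v/v = 3 + 1 = 4)
((-33)³ + m(-19))/(10442 - 13395) = ((-33)³ + 4)/(10442 - 13395) = (-35937 + 4)/(-2953) = -35933*(-1/2953) = 35933/2953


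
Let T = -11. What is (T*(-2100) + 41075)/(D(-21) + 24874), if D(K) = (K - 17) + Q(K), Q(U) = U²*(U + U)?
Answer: 64175/6314 ≈ 10.164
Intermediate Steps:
Q(U) = 2*U³ (Q(U) = U²*(2*U) = 2*U³)
D(K) = -17 + K + 2*K³ (D(K) = (K - 17) + 2*K³ = (-17 + K) + 2*K³ = -17 + K + 2*K³)
(T*(-2100) + 41075)/(D(-21) + 24874) = (-11*(-2100) + 41075)/((-17 - 21 + 2*(-21)³) + 24874) = (23100 + 41075)/((-17 - 21 + 2*(-9261)) + 24874) = 64175/((-17 - 21 - 18522) + 24874) = 64175/(-18560 + 24874) = 64175/6314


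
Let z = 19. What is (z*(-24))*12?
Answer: -5472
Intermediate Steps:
(z*(-24))*12 = (19*(-24))*12 = -456*12 = -5472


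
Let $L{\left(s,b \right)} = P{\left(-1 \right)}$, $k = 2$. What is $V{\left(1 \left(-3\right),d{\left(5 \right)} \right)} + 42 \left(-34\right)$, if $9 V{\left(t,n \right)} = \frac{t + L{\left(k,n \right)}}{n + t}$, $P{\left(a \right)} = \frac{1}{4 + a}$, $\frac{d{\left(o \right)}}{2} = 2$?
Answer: $- \frac{38564}{27} \approx -1428.3$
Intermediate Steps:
$d{\left(o \right)} = 4$ ($d{\left(o \right)} = 2 \cdot 2 = 4$)
$L{\left(s,b \right)} = \frac{1}{3}$ ($L{\left(s,b \right)} = \frac{1}{4 - 1} = \frac{1}{3}$)
$V{\left(t,n \right)} = \frac{\frac{1}{3} + t}{9 \left(n + t\right)}$ ($V{\left(t,n \right)} = \frac{\left(t + \frac{1}{3}\right) \frac{1}{n + t}}{9} = \frac{\left(\frac{1}{3} + t\right) \frac{1}{n + t}}{9} = \frac{\frac{1}{n + t} \left(\frac{1}{3} + t\right)}{9} = \frac{\frac{1}{3} + t}{9 \left(n + t\right)}$)
$V{\left(1 \left(-3\right),d{\left(5 \right)} \right)} + 42 \left(-34\right) = \frac{\frac{1}{27} + \frac{1 \left(-3\right)}{9}}{4 + 1 \left(-3\right)} + 42 \left(-34\right) = \frac{\frac{1}{27} + \frac{1}{9} \left(-3\right)}{4 - 3} - 1428 = \frac{\frac{1}{27} - \frac{1}{3}}{1} - 1428 = 1 \left(- \frac{8}{27}\right) - 1428 = - \frac{8}{27} - 1428 = - \frac{38564}{27}$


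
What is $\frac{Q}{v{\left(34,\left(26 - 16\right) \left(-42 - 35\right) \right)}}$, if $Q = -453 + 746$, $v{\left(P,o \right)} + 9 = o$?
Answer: $- \frac{293}{779} \approx -0.37612$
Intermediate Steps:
$v{\left(P,o \right)} = -9 + o$
$Q = 293$
$\frac{Q}{v{\left(34,\left(26 - 16\right) \left(-42 - 35\right) \right)}} = \frac{293}{-9 + \left(26 - 16\right) \left(-42 - 35\right)} = \frac{293}{-9 + 10 \left(-77\right)} = \frac{293}{-9 - 770} = \frac{293}{-779} = 293 \left(- \frac{1}{779}\right) = - \frac{293}{779}$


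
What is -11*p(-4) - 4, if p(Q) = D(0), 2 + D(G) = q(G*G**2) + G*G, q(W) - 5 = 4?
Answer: -81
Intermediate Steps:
q(W) = 9 (q(W) = 5 + 4 = 9)
D(G) = 7 + G**2 (D(G) = -2 + (9 + G*G) = -2 + (9 + G**2) = 7 + G**2)
p(Q) = 7 (p(Q) = 7 + 0**2 = 7 + 0 = 7)
-11*p(-4) - 4 = -11*7 - 4 = -77 - 4 = -81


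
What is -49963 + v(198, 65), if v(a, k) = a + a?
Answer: -49567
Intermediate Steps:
v(a, k) = 2*a
-49963 + v(198, 65) = -49963 + 2*198 = -49963 + 396 = -49567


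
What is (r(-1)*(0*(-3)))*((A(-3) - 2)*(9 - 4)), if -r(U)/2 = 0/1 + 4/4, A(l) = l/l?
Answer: 0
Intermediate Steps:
A(l) = 1
r(U) = -2 (r(U) = -2*(0/1 + 4/4) = -2*(0*1 + 4*(¼)) = -2*(0 + 1) = -2*1 = -2)
(r(-1)*(0*(-3)))*((A(-3) - 2)*(9 - 4)) = (-0*(-3))*((1 - 2)*(9 - 4)) = (-2*0)*(-1*5) = 0*(-5) = 0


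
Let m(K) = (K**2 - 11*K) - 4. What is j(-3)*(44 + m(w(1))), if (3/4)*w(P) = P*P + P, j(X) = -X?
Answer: 160/3 ≈ 53.333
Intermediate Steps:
w(P) = 4*P/3 + 4*P**2/3 (w(P) = 4*(P*P + P)/3 = 4*(P**2 + P)/3 = 4*(P + P**2)/3 = 4*P/3 + 4*P**2/3)
m(K) = -4 + K**2 - 11*K
j(-3)*(44 + m(w(1))) = (-1*(-3))*(44 + (-4 + ((4/3)*1*(1 + 1))**2 - 44*(1 + 1)/3)) = 3*(44 + (-4 + ((4/3)*1*2)**2 - 44*2/3)) = 3*(44 + (-4 + (8/3)**2 - 11*8/3)) = 3*(44 + (-4 + 64/9 - 88/3)) = 3*(44 - 236/9) = 3*(160/9) = 160/3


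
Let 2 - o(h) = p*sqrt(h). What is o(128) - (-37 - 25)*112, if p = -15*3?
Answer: 6946 + 360*sqrt(2) ≈ 7455.1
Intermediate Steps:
p = -45
o(h) = 2 + 45*sqrt(h) (o(h) = 2 - (-45)*sqrt(h) = 2 + 45*sqrt(h))
o(128) - (-37 - 25)*112 = (2 + 45*sqrt(128)) - (-37 - 25)*112 = (2 + 45*(8*sqrt(2))) - (-62)*112 = (2 + 360*sqrt(2)) - 1*(-6944) = (2 + 360*sqrt(2)) + 6944 = 6946 + 360*sqrt(2)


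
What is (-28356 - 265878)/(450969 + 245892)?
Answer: -98078/232287 ≈ -0.42223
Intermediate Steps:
(-28356 - 265878)/(450969 + 245892) = -294234/696861 = -294234*1/696861 = -98078/232287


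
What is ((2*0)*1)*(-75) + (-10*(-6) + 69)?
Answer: 129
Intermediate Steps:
((2*0)*1)*(-75) + (-10*(-6) + 69) = (0*1)*(-75) + (60 + 69) = 0*(-75) + 129 = 0 + 129 = 129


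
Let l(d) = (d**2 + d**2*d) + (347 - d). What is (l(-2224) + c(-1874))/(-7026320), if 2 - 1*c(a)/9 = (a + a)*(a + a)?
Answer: 317764977/200752 ≈ 1582.9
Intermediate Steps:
c(a) = 18 - 36*a**2 (c(a) = 18 - 9*(a + a)*(a + a) = 18 - 9*2*a*2*a = 18 - 36*a**2)
l(d) = 347 + d**2 + d**3 - d (l(d) = (d**2 + d**3) + (347 - d) = 347 + d**2 + d**3 - d)
(l(-2224) + c(-1874))/(-7026320) = ((347 + (-2224)**2 + (-2224)**3 - 1*(-2224)) + (18 - 36*(-1874)**2))/(-7026320) = ((347 + 4946176 - 11000295424 + 2224) + (18 - 36*3511876))*(-1/7026320) = (-10995346677 + (18 - 126427536))*(-1/7026320) = (-10995346677 - 126427518)*(-1/7026320) = -11121774195*(-1/7026320) = 317764977/200752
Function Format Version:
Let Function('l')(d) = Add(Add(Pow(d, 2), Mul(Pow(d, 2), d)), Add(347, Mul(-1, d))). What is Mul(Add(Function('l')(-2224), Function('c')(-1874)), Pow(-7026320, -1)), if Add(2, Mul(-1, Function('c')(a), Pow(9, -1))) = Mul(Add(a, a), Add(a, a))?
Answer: Rational(317764977, 200752) ≈ 1582.9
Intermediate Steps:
Function('c')(a) = Add(18, Mul(-36, Pow(a, 2))) (Function('c')(a) = Add(18, Mul(-9, Mul(Add(a, a), Add(a, a)))) = Add(18, Mul(-9, Mul(Mul(2, a), Mul(2, a)))) = Add(18, Mul(-9, Mul(4, Pow(a, 2)))) = Add(18, Mul(-36, Pow(a, 2))))
Function('l')(d) = Add(347, Pow(d, 2), Pow(d, 3), Mul(-1, d)) (Function('l')(d) = Add(Add(Pow(d, 2), Pow(d, 3)), Add(347, Mul(-1, d))) = Add(347, Pow(d, 2), Pow(d, 3), Mul(-1, d)))
Mul(Add(Function('l')(-2224), Function('c')(-1874)), Pow(-7026320, -1)) = Mul(Add(Add(347, Pow(-2224, 2), Pow(-2224, 3), Mul(-1, -2224)), Add(18, Mul(-36, Pow(-1874, 2)))), Pow(-7026320, -1)) = Mul(Add(Add(347, 4946176, -11000295424, 2224), Add(18, Mul(-36, 3511876))), Rational(-1, 7026320)) = Mul(Add(-10995346677, Add(18, -126427536)), Rational(-1, 7026320)) = Mul(Add(-10995346677, -126427518), Rational(-1, 7026320)) = Mul(-11121774195, Rational(-1, 7026320)) = Rational(317764977, 200752)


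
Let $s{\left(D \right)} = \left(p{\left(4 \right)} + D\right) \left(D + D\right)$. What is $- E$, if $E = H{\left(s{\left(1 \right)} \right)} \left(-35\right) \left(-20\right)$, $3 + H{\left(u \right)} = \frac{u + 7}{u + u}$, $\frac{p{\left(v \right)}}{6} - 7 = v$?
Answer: $\frac{116025}{67} \approx 1731.7$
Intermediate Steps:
$p{\left(v \right)} = 42 + 6 v$
$s{\left(D \right)} = 2 D \left(66 + D\right)$ ($s{\left(D \right)} = \left(\left(42 + 6 \cdot 4\right) + D\right) \left(D + D\right) = \left(\left(42 + 24\right) + D\right) 2 D = \left(66 + D\right) 2 D = 2 D \left(66 + D\right)$)
$H{\left(u \right)} = -3 + \frac{7 + u}{2 u}$ ($H{\left(u \right)} = -3 + \frac{u + 7}{u + u} = -3 + \frac{7 + u}{2 u}$)
$E = - \frac{116025}{67}$ ($E = \frac{7 - 5 \cdot 2 \cdot 1 \left(66 + 1\right)}{2 \cdot 2 \cdot 1 \left(66 + 1\right)} \left(-35\right) \left(-20\right) = \frac{7 - 5 \cdot 2 \cdot 1 \cdot 67}{2 \cdot 2 \cdot 1 \cdot 67} \left(-35\right) \left(-20\right) = \frac{7 - 670}{2 \cdot 134} \left(-35\right) \left(-20\right) = \frac{1}{2} \cdot \frac{1}{134} \left(7 - 670\right) \left(-35\right) \left(-20\right) = \frac{1}{2} \cdot \frac{1}{134} \left(-663\right) \left(-35\right) \left(-20\right) = \left(- \frac{663}{268}\right) \left(-35\right) \left(-20\right) = \frac{23205}{268} \left(-20\right) = - \frac{116025}{67} \approx -1731.7$)
$- E = \left(-1\right) \left(- \frac{116025}{67}\right) = \frac{116025}{67}$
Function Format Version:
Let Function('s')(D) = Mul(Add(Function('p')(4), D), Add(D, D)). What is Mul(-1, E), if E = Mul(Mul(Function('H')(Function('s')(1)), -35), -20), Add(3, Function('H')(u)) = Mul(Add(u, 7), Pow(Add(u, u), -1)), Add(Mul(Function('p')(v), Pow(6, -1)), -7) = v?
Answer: Rational(116025, 67) ≈ 1731.7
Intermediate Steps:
Function('p')(v) = Add(42, Mul(6, v))
Function('s')(D) = Mul(2, D, Add(66, D)) (Function('s')(D) = Mul(Add(Add(42, Mul(6, 4)), D), Add(D, D)) = Mul(Add(Add(42, 24), D), Mul(2, D)) = Mul(Add(66, D), Mul(2, D)) = Mul(2, D, Add(66, D)))
Function('H')(u) = Add(-3, Mul(Rational(1, 2), Pow(u, -1), Add(7, u))) (Function('H')(u) = Add(-3, Mul(Add(u, 7), Pow(Add(u, u), -1))) = Add(-3, Mul(Add(7, u), Pow(Mul(2, u), -1))) = Add(-3, Mul(Add(7, u), Mul(Rational(1, 2), Pow(u, -1)))) = Add(-3, Mul(Rational(1, 2), Pow(u, -1), Add(7, u))))
E = Rational(-116025, 67) (E = Mul(Mul(Mul(Rational(1, 2), Pow(Mul(2, 1, Add(66, 1)), -1), Add(7, Mul(-5, Mul(2, 1, Add(66, 1))))), -35), -20) = Mul(Mul(Mul(Rational(1, 2), Pow(Mul(2, 1, 67), -1), Add(7, Mul(-5, Mul(2, 1, 67)))), -35), -20) = Mul(Mul(Mul(Rational(1, 2), Pow(134, -1), Add(7, Mul(-5, 134))), -35), -20) = Mul(Mul(Mul(Rational(1, 2), Rational(1, 134), Add(7, -670)), -35), -20) = Mul(Mul(Mul(Rational(1, 2), Rational(1, 134), -663), -35), -20) = Mul(Mul(Rational(-663, 268), -35), -20) = Mul(Rational(23205, 268), -20) = Rational(-116025, 67) ≈ -1731.7)
Mul(-1, E) = Mul(-1, Rational(-116025, 67)) = Rational(116025, 67)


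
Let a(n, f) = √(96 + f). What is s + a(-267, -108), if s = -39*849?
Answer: -33111 + 2*I*√3 ≈ -33111.0 + 3.4641*I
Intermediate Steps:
s = -33111
s + a(-267, -108) = -33111 + √(96 - 108) = -33111 + √(-12) = -33111 + 2*I*√3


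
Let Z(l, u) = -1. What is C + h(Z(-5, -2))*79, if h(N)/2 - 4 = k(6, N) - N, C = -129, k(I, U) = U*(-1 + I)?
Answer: -129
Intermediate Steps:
h(N) = 8 + 8*N (h(N) = 8 + 2*(N*(-1 + 6) - N) = 8 + 2*(N*5 - N) = 8 + 2*(5*N - N) = 8 + 2*(4*N) = 8 + 8*N)
C + h(Z(-5, -2))*79 = -129 + (8 + 8*(-1))*79 = -129 + (8 - 8)*79 = -129 + 0*79 = -129 + 0 = -129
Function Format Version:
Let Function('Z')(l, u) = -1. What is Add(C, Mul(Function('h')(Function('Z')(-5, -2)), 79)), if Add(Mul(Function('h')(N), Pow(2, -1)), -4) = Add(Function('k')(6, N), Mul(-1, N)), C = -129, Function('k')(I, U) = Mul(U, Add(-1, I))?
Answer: -129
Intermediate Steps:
Function('h')(N) = Add(8, Mul(8, N)) (Function('h')(N) = Add(8, Mul(2, Add(Mul(N, Add(-1, 6)), Mul(-1, N)))) = Add(8, Mul(2, Add(Mul(N, 5), Mul(-1, N)))) = Add(8, Mul(2, Add(Mul(5, N), Mul(-1, N)))) = Add(8, Mul(2, Mul(4, N))) = Add(8, Mul(8, N)))
Add(C, Mul(Function('h')(Function('Z')(-5, -2)), 79)) = Add(-129, Mul(Add(8, Mul(8, -1)), 79)) = Add(-129, Mul(Add(8, -8), 79)) = Add(-129, Mul(0, 79)) = Add(-129, 0) = -129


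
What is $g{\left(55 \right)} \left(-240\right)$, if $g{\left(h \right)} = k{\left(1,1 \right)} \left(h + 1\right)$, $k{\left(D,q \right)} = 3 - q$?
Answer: $-26880$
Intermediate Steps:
$g{\left(h \right)} = 2 + 2 h$ ($g{\left(h \right)} = \left(3 - 1\right) \left(h + 1\right) = \left(3 - 1\right) \left(1 + h\right) = 2 \left(1 + h\right) = 2 + 2 h$)
$g{\left(55 \right)} \left(-240\right) = \left(2 + 2 \cdot 55\right) \left(-240\right) = \left(2 + 110\right) \left(-240\right) = 112 \left(-240\right) = -26880$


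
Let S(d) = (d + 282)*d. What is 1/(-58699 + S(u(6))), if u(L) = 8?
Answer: -1/56379 ≈ -1.7737e-5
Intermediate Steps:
S(d) = d*(282 + d) (S(d) = (282 + d)*d = d*(282 + d))
1/(-58699 + S(u(6))) = 1/(-58699 + 8*(282 + 8)) = 1/(-58699 + 8*290) = 1/(-58699 + 2320) = 1/(-56379) = -1/56379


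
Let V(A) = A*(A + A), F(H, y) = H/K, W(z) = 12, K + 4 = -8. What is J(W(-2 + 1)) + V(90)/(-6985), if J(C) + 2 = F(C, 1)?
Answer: -7431/1397 ≈ -5.3193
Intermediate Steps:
K = -12 (K = -4 - 8 = -12)
F(H, y) = -H/12 (F(H, y) = H/(-12) = H*(-1/12) = -H/12)
J(C) = -2 - C/12
V(A) = 2*A**2 (V(A) = A*(2*A) = 2*A**2)
J(W(-2 + 1)) + V(90)/(-6985) = (-2 - 1/12*12) + (2*90**2)/(-6985) = (-2 - 1) + (2*8100)*(-1/6985) = -3 + 16200*(-1/6985) = -3 - 3240/1397 = -7431/1397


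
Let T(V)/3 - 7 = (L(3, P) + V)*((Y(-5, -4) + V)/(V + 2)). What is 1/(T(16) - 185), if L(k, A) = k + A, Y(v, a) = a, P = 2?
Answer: -1/122 ≈ -0.0081967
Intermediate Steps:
L(k, A) = A + k
T(V) = 21 + 3*(-4 + V)*(5 + V)/(2 + V) (T(V) = 21 + 3*(((2 + 3) + V)*((-4 + V)/(V + 2))) = 21 + 3*((5 + V)*((-4 + V)/(2 + V))) = 21 + 3*((-4 + V)*(5 + V)/(2 + V)) = 21 + 3*(-4 + V)*(5 + V)/(2 + V))
1/(T(16) - 185) = 1/(3*(-6 + 16² + 8*16)/(2 + 16) - 185) = 1/(3*(-6 + 256 + 128)/18 - 185) = 1/(3*(1/18)*378 - 185) = 1/(63 - 185) = 1/(-122) = -1/122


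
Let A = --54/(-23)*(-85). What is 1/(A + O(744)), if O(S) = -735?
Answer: -23/12315 ≈ -0.0018676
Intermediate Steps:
A = 4590/23 (A = -(-1/23*(-54))*(-85) = -54*(-85)/23 = -1*(-4590/23) = 4590/23 ≈ 199.57)
1/(A + O(744)) = 1/(4590/23 - 735) = 1/(-12315/23) = -23/12315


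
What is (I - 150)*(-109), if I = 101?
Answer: 5341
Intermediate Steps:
(I - 150)*(-109) = (101 - 150)*(-109) = -49*(-109) = 5341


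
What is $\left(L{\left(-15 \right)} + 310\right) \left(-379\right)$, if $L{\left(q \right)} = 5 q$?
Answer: $-89065$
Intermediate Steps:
$\left(L{\left(-15 \right)} + 310\right) \left(-379\right) = \left(5 \left(-15\right) + 310\right) \left(-379\right) = \left(-75 + 310\right) \left(-379\right) = 235 \left(-379\right) = -89065$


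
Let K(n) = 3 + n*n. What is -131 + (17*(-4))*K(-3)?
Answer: -947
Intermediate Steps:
K(n) = 3 + n²
-131 + (17*(-4))*K(-3) = -131 + (17*(-4))*(3 + (-3)²) = -131 - 68*(3 + 9) = -131 - 68*12 = -131 - 816 = -947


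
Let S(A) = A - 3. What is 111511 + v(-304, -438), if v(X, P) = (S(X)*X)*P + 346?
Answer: -40765807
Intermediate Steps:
S(A) = -3 + A
v(X, P) = 346 + P*X*(-3 + X) (v(X, P) = ((-3 + X)*X)*P + 346 = (X*(-3 + X))*P + 346 = P*X*(-3 + X) + 346 = 346 + P*X*(-3 + X))
111511 + v(-304, -438) = 111511 + (346 - 438*(-304)*(-3 - 304)) = 111511 + (346 - 438*(-304)*(-307)) = 111511 + (346 - 40877664) = 111511 - 40877318 = -40765807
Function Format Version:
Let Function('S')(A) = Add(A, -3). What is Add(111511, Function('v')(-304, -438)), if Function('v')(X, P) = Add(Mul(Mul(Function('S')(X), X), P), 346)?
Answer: -40765807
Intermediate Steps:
Function('S')(A) = Add(-3, A)
Function('v')(X, P) = Add(346, Mul(P, X, Add(-3, X))) (Function('v')(X, P) = Add(Mul(Mul(Add(-3, X), X), P), 346) = Add(Mul(Mul(X, Add(-3, X)), P), 346) = Add(Mul(P, X, Add(-3, X)), 346) = Add(346, Mul(P, X, Add(-3, X))))
Add(111511, Function('v')(-304, -438)) = Add(111511, Add(346, Mul(-438, -304, Add(-3, -304)))) = Add(111511, Add(346, Mul(-438, -304, -307))) = Add(111511, Add(346, -40877664)) = Add(111511, -40877318) = -40765807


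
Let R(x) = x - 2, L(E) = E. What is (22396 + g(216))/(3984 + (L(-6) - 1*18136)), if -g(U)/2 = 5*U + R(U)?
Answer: -9904/7079 ≈ -1.3991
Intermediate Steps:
R(x) = -2 + x
g(U) = 4 - 12*U (g(U) = -2*(5*U + (-2 + U)) = -2*(-2 + 6*U) = 4 - 12*U)
(22396 + g(216))/(3984 + (L(-6) - 1*18136)) = (22396 + (4 - 12*216))/(3984 + (-6 - 1*18136)) = (22396 + (4 - 2592))/(3984 + (-6 - 18136)) = (22396 - 2588)/(3984 - 18142) = 19808/(-14158) = 19808*(-1/14158) = -9904/7079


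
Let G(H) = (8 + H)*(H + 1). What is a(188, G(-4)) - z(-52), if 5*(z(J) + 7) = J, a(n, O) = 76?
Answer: 467/5 ≈ 93.400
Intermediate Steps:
G(H) = (1 + H)*(8 + H) (G(H) = (8 + H)*(1 + H) = (1 + H)*(8 + H))
z(J) = -7 + J/5
a(188, G(-4)) - z(-52) = 76 - (-7 + (⅕)*(-52)) = 76 - (-7 - 52/5) = 76 - 1*(-87/5) = 76 + 87/5 = 467/5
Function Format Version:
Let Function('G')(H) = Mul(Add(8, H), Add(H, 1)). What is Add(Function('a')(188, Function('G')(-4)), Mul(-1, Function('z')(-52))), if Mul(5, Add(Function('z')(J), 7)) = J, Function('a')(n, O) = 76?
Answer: Rational(467, 5) ≈ 93.400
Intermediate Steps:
Function('G')(H) = Mul(Add(1, H), Add(8, H)) (Function('G')(H) = Mul(Add(8, H), Add(1, H)) = Mul(Add(1, H), Add(8, H)))
Function('z')(J) = Add(-7, Mul(Rational(1, 5), J))
Add(Function('a')(188, Function('G')(-4)), Mul(-1, Function('z')(-52))) = Add(76, Mul(-1, Add(-7, Mul(Rational(1, 5), -52)))) = Add(76, Mul(-1, Add(-7, Rational(-52, 5)))) = Add(76, Mul(-1, Rational(-87, 5))) = Add(76, Rational(87, 5)) = Rational(467, 5)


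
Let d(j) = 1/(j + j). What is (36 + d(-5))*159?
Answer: 57081/10 ≈ 5708.1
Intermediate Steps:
d(j) = 1/(2*j)
(36 + d(-5))*159 = (36 + (1/2)/(-5))*159 = (36 + (1/2)*(-1/5))*159 = (36 - 1/10)*159 = (359/10)*159 = 57081/10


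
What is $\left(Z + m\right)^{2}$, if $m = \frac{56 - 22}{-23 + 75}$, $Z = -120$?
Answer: $\frac{9628609}{676} \approx 14244.0$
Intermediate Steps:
$m = \frac{17}{26}$ ($m = \frac{34}{52} = 34 \cdot \frac{1}{52} = \frac{17}{26} \approx 0.65385$)
$\left(Z + m\right)^{2} = \left(-120 + \frac{17}{26}\right)^{2} = \left(- \frac{3103}{26}\right)^{2} = \frac{9628609}{676}$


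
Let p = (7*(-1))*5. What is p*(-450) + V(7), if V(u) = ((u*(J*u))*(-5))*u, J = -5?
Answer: 24325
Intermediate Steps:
p = -35 (p = -7*5 = -35)
V(u) = 25*u³ (V(u) = ((u*(-5*u))*(-5))*u = (-5*u²*(-5))*u = (25*u²)*u = 25*u³)
p*(-450) + V(7) = -35*(-450) + 25*7³ = 15750 + 25*343 = 15750 + 8575 = 24325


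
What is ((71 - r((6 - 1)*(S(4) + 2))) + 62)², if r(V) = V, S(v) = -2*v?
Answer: 26569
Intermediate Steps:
((71 - r((6 - 1)*(S(4) + 2))) + 62)² = ((71 - (6 - 1)*(-2*4 + 2)) + 62)² = ((71 - 5*(-8 + 2)) + 62)² = ((71 - 5*(-6)) + 62)² = ((71 - 1*(-30)) + 62)² = ((71 + 30) + 62)² = (101 + 62)² = 163² = 26569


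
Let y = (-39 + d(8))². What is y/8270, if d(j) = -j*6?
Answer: 7569/8270 ≈ 0.91524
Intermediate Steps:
d(j) = -6*j
y = 7569 (y = (-39 - 6*8)² = (-39 - 48)² = (-87)² = 7569)
y/8270 = 7569/8270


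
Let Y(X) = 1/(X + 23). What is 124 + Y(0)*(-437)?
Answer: 105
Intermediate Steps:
Y(X) = 1/(23 + X)
124 + Y(0)*(-437) = 124 - 437/(23 + 0) = 124 - 437/23 = 124 + (1/23)*(-437) = 124 - 19 = 105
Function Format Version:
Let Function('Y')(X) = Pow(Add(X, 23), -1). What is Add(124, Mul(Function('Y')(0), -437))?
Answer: 105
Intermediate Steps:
Function('Y')(X) = Pow(Add(23, X), -1)
Add(124, Mul(Function('Y')(0), -437)) = Add(124, Mul(Pow(Add(23, 0), -1), -437)) = Add(124, Mul(Pow(23, -1), -437)) = Add(124, Mul(Rational(1, 23), -437)) = Add(124, -19) = 105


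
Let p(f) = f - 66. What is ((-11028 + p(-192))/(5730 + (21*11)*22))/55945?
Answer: -1881/100812890 ≈ -1.8658e-5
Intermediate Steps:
p(f) = -66 + f
((-11028 + p(-192))/(5730 + (21*11)*22))/55945 = ((-11028 + (-66 - 192))/(5730 + (21*11)*22))/55945 = ((-11028 - 258)/(5730 + 231*22))*(1/55945) = -11286/(5730 + 5082)*(1/55945) = -11286/10812*(1/55945) = -11286*1/10812*(1/55945) = -1881/1802*1/55945 = -1881/100812890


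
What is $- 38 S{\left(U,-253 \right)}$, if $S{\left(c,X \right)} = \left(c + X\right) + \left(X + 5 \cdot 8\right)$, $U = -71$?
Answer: $20406$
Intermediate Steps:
$S{\left(c,X \right)} = 40 + c + 2 X$ ($S{\left(c,X \right)} = \left(X + c\right) + \left(X + 40\right) = \left(X + c\right) + \left(40 + X\right) = 40 + c + 2 X$)
$- 38 S{\left(U,-253 \right)} = - 38 \left(40 - 71 + 2 \left(-253\right)\right) = - 38 \left(40 - 71 - 506\right) = \left(-38\right) \left(-537\right) = 20406$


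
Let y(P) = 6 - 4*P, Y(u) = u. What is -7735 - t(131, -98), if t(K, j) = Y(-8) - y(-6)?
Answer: -7697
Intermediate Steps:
t(K, j) = -38 (t(K, j) = -8 - (6 - 4*(-6)) = -8 - (6 + 24) = -8 - 1*30 = -8 - 30 = -38)
-7735 - t(131, -98) = -7735 - 1*(-38) = -7735 + 38 = -7697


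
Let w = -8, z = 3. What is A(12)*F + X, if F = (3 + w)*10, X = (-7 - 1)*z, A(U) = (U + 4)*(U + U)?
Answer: -19224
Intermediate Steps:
A(U) = 2*U*(4 + U) (A(U) = (4 + U)*(2*U) = 2*U*(4 + U))
X = -24 (X = (-7 - 1)*3 = -8*3 = -24)
F = -50 (F = (3 - 8)*10 = -5*10 = -50)
A(12)*F + X = (2*12*(4 + 12))*(-50) - 24 = (2*12*16)*(-50) - 24 = 384*(-50) - 24 = -19200 - 24 = -19224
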